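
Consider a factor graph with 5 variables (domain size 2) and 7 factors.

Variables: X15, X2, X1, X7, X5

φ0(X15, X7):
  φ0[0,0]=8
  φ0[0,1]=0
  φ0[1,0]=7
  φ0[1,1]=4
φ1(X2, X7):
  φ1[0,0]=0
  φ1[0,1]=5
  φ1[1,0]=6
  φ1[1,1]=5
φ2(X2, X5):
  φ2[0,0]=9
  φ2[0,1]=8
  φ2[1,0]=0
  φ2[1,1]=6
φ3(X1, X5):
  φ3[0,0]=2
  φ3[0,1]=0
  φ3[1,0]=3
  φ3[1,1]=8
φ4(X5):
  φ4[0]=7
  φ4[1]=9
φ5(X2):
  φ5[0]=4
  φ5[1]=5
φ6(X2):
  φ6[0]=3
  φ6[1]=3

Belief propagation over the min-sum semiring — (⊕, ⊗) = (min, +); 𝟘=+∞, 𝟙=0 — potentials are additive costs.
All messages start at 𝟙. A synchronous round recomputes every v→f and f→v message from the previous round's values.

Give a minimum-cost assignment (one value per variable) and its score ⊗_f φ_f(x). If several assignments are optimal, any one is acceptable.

init: all messages = 𝟙 over 2 values
r1 m[φ0→X15] = [0, 4]
r1 m[φ0→X7] = [7, 0]
r1 m[φ1→X2] = [0, 5]
r1 m[φ1→X7] = [0, 5]
r1 m[φ2→X2] = [8, 0]
r1 m[φ2→X5] = [0, 6]
r1 m[φ3→X1] = [0, 3]
r1 m[φ3→X5] = [2, 0]
r1 m[φ4→X5] = [7, 9]
r1 m[φ5→X2] = [4, 5]
r1 m[φ6→X2] = [3, 3]
r1 m[X15→φ0] = [0, 0]
r1 m[X2→φ1] = [0, 0]
r1 m[X2→φ2] = [0, 0]
r1 m[X2→φ5] = [0, 0]
r1 m[X2→φ6] = [0, 0]
r1 m[X1→φ3] = [0, 0]
r1 m[X7→φ0] = [0, 0]
r1 m[X7→φ1] = [0, 0]
r1 m[X5→φ2] = [0, 0]
r1 m[X5→φ3] = [0, 0]
r1 m[X5→φ4] = [0, 0]
r2 m[φ0→X15] = [0, 4]
r2 m[φ0→X7] = [7, 0]
r2 m[φ1→X2] = [0, 5]
r2 m[φ1→X7] = [0, 5]
r2 m[φ2→X2] = [8, 0]
r2 m[φ2→X5] = [0, 6]
r2 m[φ3→X1] = [0, 3]
r2 m[φ3→X5] = [2, 0]
r2 m[φ4→X5] = [7, 9]
r2 m[φ5→X2] = [4, 5]
r2 m[φ6→X2] = [3, 3]
r2 m[X15→φ0] = [0, 0]
r2 m[X2→φ1] = [15, 8]
r2 m[X2→φ2] = [7, 13]
r2 m[X2→φ5] = [11, 8]
r2 m[X2→φ6] = [12, 10]
r2 m[X1→φ3] = [0, 0]
r2 m[X7→φ0] = [0, 5]
r2 m[X7→φ1] = [7, 0]
r2 m[X5→φ2] = [9, 9]
r2 m[X5→φ3] = [7, 15]
r2 m[X5→φ4] = [2, 6]
r3 m[φ0→X15] = [5, 7]
r3 m[φ0→X7] = [7, 0]
r3 m[φ1→X2] = [5, 5]
r3 m[φ1→X7] = [14, 13]
r3 m[φ2→X2] = [17, 9]
r3 m[φ2→X5] = [13, 15]
r3 m[φ3→X1] = [9, 10]
r3 m[φ3→X5] = [2, 0]
r3 m[φ4→X5] = [7, 9]
r3 m[φ5→X2] = [4, 5]
r3 m[φ6→X2] = [3, 3]
r3 m[X15→φ0] = [0, 0]
r3 m[X2→φ1] = [15, 8]
r3 m[X2→φ2] = [7, 13]
r3 m[X2→φ5] = [11, 8]
r3 m[X2→φ6] = [12, 10]
r3 m[X1→φ3] = [0, 0]
r3 m[X7→φ0] = [0, 5]
r3 m[X7→φ1] = [7, 0]
r3 m[X5→φ2] = [9, 9]
r3 m[X5→φ3] = [7, 15]
r3 m[X5→φ4] = [2, 6]
r4 m[φ0→X15] = [5, 7]
r4 m[φ0→X7] = [7, 0]
r4 m[φ1→X2] = [5, 5]
r4 m[φ1→X7] = [14, 13]
r4 m[φ2→X2] = [17, 9]
r4 m[φ2→X5] = [13, 15]
r4 m[φ3→X1] = [9, 10]
r4 m[φ3→X5] = [2, 0]
r4 m[φ4→X5] = [7, 9]
r4 m[φ5→X2] = [4, 5]
r4 m[φ6→X2] = [3, 3]
r4 m[X15→φ0] = [0, 0]
r4 m[X2→φ1] = [24, 17]
r4 m[X2→φ2] = [12, 13]
r4 m[X2→φ5] = [25, 17]
r4 m[X2→φ6] = [26, 19]
r4 m[X1→φ3] = [0, 0]
r4 m[X7→φ0] = [14, 13]
r4 m[X7→φ1] = [7, 0]
r4 m[X5→φ2] = [9, 9]
r4 m[X5→φ3] = [20, 24]
r4 m[X5→φ4] = [15, 15]
r5 m[φ0→X15] = [13, 17]
r5 m[φ0→X7] = [7, 0]
r5 m[φ1→X2] = [5, 5]
r5 m[φ1→X7] = [23, 22]
r5 m[φ2→X2] = [17, 9]
r5 m[φ2→X5] = [13, 19]
r5 m[φ3→X1] = [22, 23]
r5 m[φ3→X5] = [2, 0]
r5 m[φ4→X5] = [7, 9]
r5 m[φ5→X2] = [4, 5]
r5 m[φ6→X2] = [3, 3]
r5 m[X15→φ0] = [0, 0]
r5 m[X2→φ1] = [24, 17]
r5 m[X2→φ2] = [12, 13]
r5 m[X2→φ5] = [25, 17]
r5 m[X2→φ6] = [26, 19]
r5 m[X1→φ3] = [0, 0]
r5 m[X7→φ0] = [14, 13]
r5 m[X7→φ1] = [7, 0]
r5 m[X5→φ2] = [9, 9]
r5 m[X5→φ3] = [20, 24]
r5 m[X5→φ4] = [15, 15]
r6 m[φ0→X15] = [13, 17]
r6 m[φ0→X7] = [7, 0]
r6 m[φ1→X2] = [5, 5]
r6 m[φ1→X7] = [23, 22]
r6 m[φ2→X2] = [17, 9]
r6 m[φ2→X5] = [13, 19]
r6 m[φ3→X1] = [22, 23]
r6 m[φ3→X5] = [2, 0]
r6 m[φ4→X5] = [7, 9]
r6 m[φ5→X2] = [4, 5]
r6 m[φ6→X2] = [3, 3]
r6 m[X15→φ0] = [0, 0]
r6 m[X2→φ1] = [24, 17]
r6 m[X2→φ2] = [12, 13]
r6 m[X2→φ5] = [25, 17]
r6 m[X2→φ6] = [26, 19]
r6 m[X1→φ3] = [0, 0]
r6 m[X7→φ0] = [23, 22]
r6 m[X7→φ1] = [7, 0]
r6 m[X5→φ2] = [9, 9]
r6 m[X5→φ3] = [20, 28]
r6 m[X5→φ4] = [15, 19]
r7 m[φ0→X15] = [22, 26]
r7 m[φ0→X7] = [7, 0]
r7 m[φ1→X2] = [5, 5]
r7 m[φ1→X7] = [23, 22]
r7 m[φ2→X2] = [17, 9]
r7 m[φ2→X5] = [13, 19]
r7 m[φ3→X1] = [22, 23]
r7 m[φ3→X5] = [2, 0]
r7 m[φ4→X5] = [7, 9]
r7 m[φ5→X2] = [4, 5]
r7 m[φ6→X2] = [3, 3]
r7 m[X15→φ0] = [0, 0]
r7 m[X2→φ1] = [24, 17]
r7 m[X2→φ2] = [12, 13]
r7 m[X2→φ5] = [25, 17]
r7 m[X2→φ6] = [26, 19]
r7 m[X1→φ3] = [0, 0]
r7 m[X7→φ0] = [23, 22]
r7 m[X7→φ1] = [7, 0]
r7 m[X5→φ2] = [9, 9]
r7 m[X5→φ3] = [20, 28]
r7 m[X5→φ4] = [15, 19]
r8 m[φ0→X15] = [22, 26]
r8 m[φ0→X7] = [7, 0]
r8 m[φ1→X2] = [5, 5]
r8 m[φ1→X7] = [23, 22]
r8 m[φ2→X2] = [17, 9]
r8 m[φ2→X5] = [13, 19]
r8 m[φ3→X1] = [22, 23]
r8 m[φ3→X5] = [2, 0]
r8 m[φ4→X5] = [7, 9]
r8 m[φ5→X2] = [4, 5]
r8 m[φ6→X2] = [3, 3]
r8 m[X15→φ0] = [0, 0]
r8 m[X2→φ1] = [24, 17]
r8 m[X2→φ2] = [12, 13]
r8 m[X2→φ5] = [25, 17]
r8 m[X2→φ6] = [26, 19]
r8 m[X1→φ3] = [0, 0]
r8 m[X7→φ0] = [23, 22]
r8 m[X7→φ1] = [7, 0]
r8 m[X5→φ2] = [9, 9]
r8 m[X5→φ3] = [20, 28]
r8 m[X5→φ4] = [15, 19]
fixed point reached at round 8
traceback from X15: (X15=0, X2=1, X1=0, X7=1, X5=0), score=22

assignment: (X15=0, X2=1, X1=0, X7=1, X5=0); score = 22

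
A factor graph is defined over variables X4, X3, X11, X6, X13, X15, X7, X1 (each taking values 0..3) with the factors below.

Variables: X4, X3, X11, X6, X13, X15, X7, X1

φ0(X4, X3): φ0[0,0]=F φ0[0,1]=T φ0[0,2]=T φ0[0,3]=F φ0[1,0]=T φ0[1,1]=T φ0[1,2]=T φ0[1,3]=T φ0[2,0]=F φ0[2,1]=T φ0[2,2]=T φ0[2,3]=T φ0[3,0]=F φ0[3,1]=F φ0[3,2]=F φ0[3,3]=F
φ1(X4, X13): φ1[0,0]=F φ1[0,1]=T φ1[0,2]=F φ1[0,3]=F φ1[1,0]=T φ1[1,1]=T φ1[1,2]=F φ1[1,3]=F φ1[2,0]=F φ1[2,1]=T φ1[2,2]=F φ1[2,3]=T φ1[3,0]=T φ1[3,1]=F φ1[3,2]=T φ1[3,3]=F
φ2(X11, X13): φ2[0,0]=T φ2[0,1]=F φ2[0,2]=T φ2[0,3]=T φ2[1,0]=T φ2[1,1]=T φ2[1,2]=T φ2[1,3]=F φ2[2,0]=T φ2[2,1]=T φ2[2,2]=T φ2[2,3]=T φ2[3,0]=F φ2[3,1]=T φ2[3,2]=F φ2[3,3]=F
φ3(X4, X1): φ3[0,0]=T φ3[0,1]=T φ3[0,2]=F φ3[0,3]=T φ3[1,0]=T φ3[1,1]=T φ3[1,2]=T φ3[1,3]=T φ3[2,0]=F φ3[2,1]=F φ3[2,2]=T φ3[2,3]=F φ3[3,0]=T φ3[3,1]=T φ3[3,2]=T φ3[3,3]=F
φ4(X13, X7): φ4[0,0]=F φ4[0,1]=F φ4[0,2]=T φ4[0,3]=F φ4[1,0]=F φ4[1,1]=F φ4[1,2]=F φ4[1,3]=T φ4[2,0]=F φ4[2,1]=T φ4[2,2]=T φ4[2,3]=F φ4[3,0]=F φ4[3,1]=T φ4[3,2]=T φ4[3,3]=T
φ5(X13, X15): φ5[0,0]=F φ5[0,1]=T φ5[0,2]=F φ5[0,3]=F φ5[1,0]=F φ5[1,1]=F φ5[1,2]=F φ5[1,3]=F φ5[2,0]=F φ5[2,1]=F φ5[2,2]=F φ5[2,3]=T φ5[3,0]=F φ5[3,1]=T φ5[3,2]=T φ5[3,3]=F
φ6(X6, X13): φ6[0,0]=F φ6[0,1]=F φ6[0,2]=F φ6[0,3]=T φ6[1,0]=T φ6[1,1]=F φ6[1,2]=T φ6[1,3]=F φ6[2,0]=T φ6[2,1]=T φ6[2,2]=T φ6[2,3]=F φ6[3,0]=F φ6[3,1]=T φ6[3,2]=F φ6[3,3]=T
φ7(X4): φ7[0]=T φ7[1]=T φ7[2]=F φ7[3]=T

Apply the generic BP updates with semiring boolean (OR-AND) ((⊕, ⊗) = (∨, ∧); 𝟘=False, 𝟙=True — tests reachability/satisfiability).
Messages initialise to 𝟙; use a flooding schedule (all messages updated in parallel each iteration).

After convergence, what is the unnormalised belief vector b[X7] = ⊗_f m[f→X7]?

b[X7] = [F, F, T, F]

init: all messages = 𝟙 over 4 values
r1 m[φ0→X4] = [T, T, T, F]
r1 m[φ0→X3] = [T, T, T, T]
r1 m[φ1→X4] = [T, T, T, T]
r1 m[φ1→X13] = [T, T, T, T]
r1 m[φ2→X11] = [T, T, T, T]
r1 m[φ2→X13] = [T, T, T, T]
r1 m[φ3→X4] = [T, T, T, T]
r1 m[φ3→X1] = [T, T, T, T]
r1 m[φ4→X13] = [T, T, T, T]
r1 m[φ4→X7] = [F, T, T, T]
r1 m[φ5→X13] = [T, F, T, T]
r1 m[φ5→X15] = [F, T, T, T]
r1 m[φ6→X6] = [T, T, T, T]
r1 m[φ6→X13] = [T, T, T, T]
r1 m[φ7→X4] = [T, T, F, T]
r1 m[X4→φ0] = [T, T, T, T]
r1 m[X4→φ1] = [T, T, T, T]
r1 m[X4→φ3] = [T, T, T, T]
r1 m[X4→φ7] = [T, T, T, T]
r1 m[X3→φ0] = [T, T, T, T]
r1 m[X11→φ2] = [T, T, T, T]
r1 m[X6→φ6] = [T, T, T, T]
r1 m[X13→φ1] = [T, T, T, T]
r1 m[X13→φ2] = [T, T, T, T]
r1 m[X13→φ4] = [T, T, T, T]
r1 m[X13→φ5] = [T, T, T, T]
r1 m[X13→φ6] = [T, T, T, T]
r1 m[X15→φ5] = [T, T, T, T]
r1 m[X7→φ4] = [T, T, T, T]
r1 m[X1→φ3] = [T, T, T, T]
r2 m[φ0→X4] = [T, T, T, F]
r2 m[φ0→X3] = [T, T, T, T]
r2 m[φ1→X4] = [T, T, T, T]
r2 m[φ1→X13] = [T, T, T, T]
r2 m[φ2→X11] = [T, T, T, T]
r2 m[φ2→X13] = [T, T, T, T]
r2 m[φ3→X4] = [T, T, T, T]
r2 m[φ3→X1] = [T, T, T, T]
r2 m[φ4→X13] = [T, T, T, T]
r2 m[φ4→X7] = [F, T, T, T]
r2 m[φ5→X13] = [T, F, T, T]
r2 m[φ5→X15] = [F, T, T, T]
r2 m[φ6→X6] = [T, T, T, T]
r2 m[φ6→X13] = [T, T, T, T]
r2 m[φ7→X4] = [T, T, F, T]
r2 m[X4→φ0] = [T, T, F, T]
r2 m[X4→φ1] = [T, T, F, F]
r2 m[X4→φ3] = [T, T, F, F]
r2 m[X4→φ7] = [T, T, T, F]
r2 m[X3→φ0] = [T, T, T, T]
r2 m[X11→φ2] = [T, T, T, T]
r2 m[X6→φ6] = [T, T, T, T]
r2 m[X13→φ1] = [T, F, T, T]
r2 m[X13→φ2] = [T, F, T, T]
r2 m[X13→φ4] = [T, F, T, T]
r2 m[X13→φ5] = [T, T, T, T]
r2 m[X13→φ6] = [T, F, T, T]
r2 m[X15→φ5] = [T, T, T, T]
r2 m[X7→φ4] = [T, T, T, T]
r2 m[X1→φ3] = [T, T, T, T]
r3 m[φ0→X4] = [T, T, T, F]
r3 m[φ0→X3] = [T, T, T, T]
r3 m[φ1→X4] = [F, T, T, T]
r3 m[φ1→X13] = [T, T, F, F]
r3 m[φ2→X11] = [T, T, T, F]
r3 m[φ2→X13] = [T, T, T, T]
r3 m[φ3→X4] = [T, T, T, T]
r3 m[φ3→X1] = [T, T, T, T]
r3 m[φ4→X13] = [T, T, T, T]
r3 m[φ4→X7] = [F, T, T, T]
r3 m[φ5→X13] = [T, F, T, T]
r3 m[φ5→X15] = [F, T, T, T]
r3 m[φ6→X6] = [T, T, T, T]
r3 m[φ6→X13] = [T, T, T, T]
r3 m[φ7→X4] = [T, T, F, T]
r3 m[X4→φ0] = [T, T, F, T]
r3 m[X4→φ1] = [T, T, F, F]
r3 m[X4→φ3] = [T, T, F, F]
r3 m[X4→φ7] = [T, T, T, F]
r3 m[X3→φ0] = [T, T, T, T]
r3 m[X11→φ2] = [T, T, T, T]
r3 m[X6→φ6] = [T, T, T, T]
r3 m[X13→φ1] = [T, F, T, T]
r3 m[X13→φ2] = [T, F, T, T]
r3 m[X13→φ4] = [T, F, T, T]
r3 m[X13→φ5] = [T, T, T, T]
r3 m[X13→φ6] = [T, F, T, T]
r3 m[X15→φ5] = [T, T, T, T]
r3 m[X7→φ4] = [T, T, T, T]
r3 m[X1→φ3] = [T, T, T, T]
r4 m[φ0→X4] = [T, T, T, F]
r4 m[φ0→X3] = [T, T, T, T]
r4 m[φ1→X4] = [F, T, T, T]
r4 m[φ1→X13] = [T, T, F, F]
r4 m[φ2→X11] = [T, T, T, F]
r4 m[φ2→X13] = [T, T, T, T]
r4 m[φ3→X4] = [T, T, T, T]
r4 m[φ3→X1] = [T, T, T, T]
r4 m[φ4→X13] = [T, T, T, T]
r4 m[φ4→X7] = [F, T, T, T]
r4 m[φ5→X13] = [T, F, T, T]
r4 m[φ5→X15] = [F, T, T, T]
r4 m[φ6→X6] = [T, T, T, T]
r4 m[φ6→X13] = [T, T, T, T]
r4 m[φ7→X4] = [T, T, F, T]
r4 m[X4→φ0] = [F, T, F, T]
r4 m[X4→φ1] = [T, T, F, F]
r4 m[X4→φ3] = [F, T, F, F]
r4 m[X4→φ7] = [F, T, T, F]
r4 m[X3→φ0] = [T, T, T, T]
r4 m[X11→φ2] = [T, T, T, T]
r4 m[X6→φ6] = [T, T, T, T]
r4 m[X13→φ1] = [T, F, T, T]
r4 m[X13→φ2] = [T, F, F, F]
r4 m[X13→φ4] = [T, F, F, F]
r4 m[X13→φ5] = [T, T, F, F]
r4 m[X13→φ6] = [T, F, F, F]
r4 m[X15→φ5] = [T, T, T, T]
r4 m[X7→φ4] = [T, T, T, T]
r4 m[X1→φ3] = [T, T, T, T]
r5 m[φ0→X4] = [T, T, T, F]
r5 m[φ0→X3] = [T, T, T, T]
r5 m[φ1→X4] = [F, T, T, T]
r5 m[φ1→X13] = [T, T, F, F]
r5 m[φ2→X11] = [T, T, T, F]
r5 m[φ2→X13] = [T, T, T, T]
r5 m[φ3→X4] = [T, T, T, T]
r5 m[φ3→X1] = [T, T, T, T]
r5 m[φ4→X13] = [T, T, T, T]
r5 m[φ4→X7] = [F, F, T, F]
r5 m[φ5→X13] = [T, F, T, T]
r5 m[φ5→X15] = [F, T, F, F]
r5 m[φ6→X6] = [F, T, T, F]
r5 m[φ6→X13] = [T, T, T, T]
r5 m[φ7→X4] = [T, T, F, T]
r5 m[X4→φ0] = [F, T, F, T]
r5 m[X4→φ1] = [T, T, F, F]
r5 m[X4→φ3] = [F, T, F, F]
r5 m[X4→φ7] = [F, T, T, F]
r5 m[X3→φ0] = [T, T, T, T]
r5 m[X11→φ2] = [T, T, T, T]
r5 m[X6→φ6] = [T, T, T, T]
r5 m[X13→φ1] = [T, F, T, T]
r5 m[X13→φ2] = [T, F, F, F]
r5 m[X13→φ4] = [T, F, F, F]
r5 m[X13→φ5] = [T, T, F, F]
r5 m[X13→φ6] = [T, F, F, F]
r5 m[X15→φ5] = [T, T, T, T]
r5 m[X7→φ4] = [T, T, T, T]
r5 m[X1→φ3] = [T, T, T, T]
r6 m[φ0→X4] = [T, T, T, F]
r6 m[φ0→X3] = [T, T, T, T]
r6 m[φ1→X4] = [F, T, T, T]
r6 m[φ1→X13] = [T, T, F, F]
r6 m[φ2→X11] = [T, T, T, F]
r6 m[φ2→X13] = [T, T, T, T]
r6 m[φ3→X4] = [T, T, T, T]
r6 m[φ3→X1] = [T, T, T, T]
r6 m[φ4→X13] = [T, T, T, T]
r6 m[φ4→X7] = [F, F, T, F]
r6 m[φ5→X13] = [T, F, T, T]
r6 m[φ5→X15] = [F, T, F, F]
r6 m[φ6→X6] = [F, T, T, F]
r6 m[φ6→X13] = [T, T, T, T]
r6 m[φ7→X4] = [T, T, F, T]
r6 m[X4→φ0] = [F, T, F, T]
r6 m[X4→φ1] = [T, T, F, F]
r6 m[X4→φ3] = [F, T, F, F]
r6 m[X4→φ7] = [F, T, T, F]
r6 m[X3→φ0] = [T, T, T, T]
r6 m[X11→φ2] = [T, T, T, T]
r6 m[X6→φ6] = [T, T, T, T]
r6 m[X13→φ1] = [T, F, T, T]
r6 m[X13→φ2] = [T, F, F, F]
r6 m[X13→φ4] = [T, F, F, F]
r6 m[X13→φ5] = [T, T, F, F]
r6 m[X13→φ6] = [T, F, F, F]
r6 m[X15→φ5] = [T, T, T, T]
r6 m[X7→φ4] = [T, T, T, T]
r6 m[X1→φ3] = [T, T, T, T]
fixed point reached at round 6
b[X7] = ⊗ incoming = [F, F, T, F]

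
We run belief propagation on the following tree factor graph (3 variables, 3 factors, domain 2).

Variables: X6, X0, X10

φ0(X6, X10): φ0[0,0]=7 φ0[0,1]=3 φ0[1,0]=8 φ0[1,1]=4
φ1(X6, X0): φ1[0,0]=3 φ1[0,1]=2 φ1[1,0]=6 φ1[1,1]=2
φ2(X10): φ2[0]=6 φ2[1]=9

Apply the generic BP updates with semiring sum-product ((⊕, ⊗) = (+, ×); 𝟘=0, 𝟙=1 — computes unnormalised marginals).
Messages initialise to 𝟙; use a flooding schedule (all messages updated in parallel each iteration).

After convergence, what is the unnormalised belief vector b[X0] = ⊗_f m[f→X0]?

init: all messages = 𝟙 over 2 values
r1 m[φ0→X6] = [10, 12]
r1 m[φ0→X10] = [15, 7]
r1 m[φ1→X6] = [5, 8]
r1 m[φ1→X0] = [9, 4]
r1 m[φ2→X10] = [6, 9]
r1 m[X6→φ0] = [1, 1]
r1 m[X6→φ1] = [1, 1]
r1 m[X0→φ1] = [1, 1]
r1 m[X10→φ0] = [1, 1]
r1 m[X10→φ2] = [1, 1]
r2 m[φ0→X6] = [10, 12]
r2 m[φ0→X10] = [15, 7]
r2 m[φ1→X6] = [5, 8]
r2 m[φ1→X0] = [9, 4]
r2 m[φ2→X10] = [6, 9]
r2 m[X6→φ0] = [5, 8]
r2 m[X6→φ1] = [10, 12]
r2 m[X0→φ1] = [1, 1]
r2 m[X10→φ0] = [6, 9]
r2 m[X10→φ2] = [15, 7]
r3 m[φ0→X6] = [69, 84]
r3 m[φ0→X10] = [99, 47]
r3 m[φ1→X6] = [5, 8]
r3 m[φ1→X0] = [102, 44]
r3 m[φ2→X10] = [6, 9]
r3 m[X6→φ0] = [5, 8]
r3 m[X6→φ1] = [10, 12]
r3 m[X0→φ1] = [1, 1]
r3 m[X10→φ0] = [6, 9]
r3 m[X10→φ2] = [15, 7]
r4 m[φ0→X6] = [69, 84]
r4 m[φ0→X10] = [99, 47]
r4 m[φ1→X6] = [5, 8]
r4 m[φ1→X0] = [102, 44]
r4 m[φ2→X10] = [6, 9]
r4 m[X6→φ0] = [5, 8]
r4 m[X6→φ1] = [69, 84]
r4 m[X0→φ1] = [1, 1]
r4 m[X10→φ0] = [6, 9]
r4 m[X10→φ2] = [99, 47]
r5 m[φ0→X6] = [69, 84]
r5 m[φ0→X10] = [99, 47]
r5 m[φ1→X6] = [5, 8]
r5 m[φ1→X0] = [711, 306]
r5 m[φ2→X10] = [6, 9]
r5 m[X6→φ0] = [5, 8]
r5 m[X6→φ1] = [69, 84]
r5 m[X0→φ1] = [1, 1]
r5 m[X10→φ0] = [6, 9]
r5 m[X10→φ2] = [99, 47]
r6 m[φ0→X6] = [69, 84]
r6 m[φ0→X10] = [99, 47]
r6 m[φ1→X6] = [5, 8]
r6 m[φ1→X0] = [711, 306]
r6 m[φ2→X10] = [6, 9]
r6 m[X6→φ0] = [5, 8]
r6 m[X6→φ1] = [69, 84]
r6 m[X0→φ1] = [1, 1]
r6 m[X10→φ0] = [6, 9]
r6 m[X10→φ2] = [99, 47]
fixed point reached at round 6
b[X0] = ⊗ incoming = [711, 306]

b[X0] = [711, 306]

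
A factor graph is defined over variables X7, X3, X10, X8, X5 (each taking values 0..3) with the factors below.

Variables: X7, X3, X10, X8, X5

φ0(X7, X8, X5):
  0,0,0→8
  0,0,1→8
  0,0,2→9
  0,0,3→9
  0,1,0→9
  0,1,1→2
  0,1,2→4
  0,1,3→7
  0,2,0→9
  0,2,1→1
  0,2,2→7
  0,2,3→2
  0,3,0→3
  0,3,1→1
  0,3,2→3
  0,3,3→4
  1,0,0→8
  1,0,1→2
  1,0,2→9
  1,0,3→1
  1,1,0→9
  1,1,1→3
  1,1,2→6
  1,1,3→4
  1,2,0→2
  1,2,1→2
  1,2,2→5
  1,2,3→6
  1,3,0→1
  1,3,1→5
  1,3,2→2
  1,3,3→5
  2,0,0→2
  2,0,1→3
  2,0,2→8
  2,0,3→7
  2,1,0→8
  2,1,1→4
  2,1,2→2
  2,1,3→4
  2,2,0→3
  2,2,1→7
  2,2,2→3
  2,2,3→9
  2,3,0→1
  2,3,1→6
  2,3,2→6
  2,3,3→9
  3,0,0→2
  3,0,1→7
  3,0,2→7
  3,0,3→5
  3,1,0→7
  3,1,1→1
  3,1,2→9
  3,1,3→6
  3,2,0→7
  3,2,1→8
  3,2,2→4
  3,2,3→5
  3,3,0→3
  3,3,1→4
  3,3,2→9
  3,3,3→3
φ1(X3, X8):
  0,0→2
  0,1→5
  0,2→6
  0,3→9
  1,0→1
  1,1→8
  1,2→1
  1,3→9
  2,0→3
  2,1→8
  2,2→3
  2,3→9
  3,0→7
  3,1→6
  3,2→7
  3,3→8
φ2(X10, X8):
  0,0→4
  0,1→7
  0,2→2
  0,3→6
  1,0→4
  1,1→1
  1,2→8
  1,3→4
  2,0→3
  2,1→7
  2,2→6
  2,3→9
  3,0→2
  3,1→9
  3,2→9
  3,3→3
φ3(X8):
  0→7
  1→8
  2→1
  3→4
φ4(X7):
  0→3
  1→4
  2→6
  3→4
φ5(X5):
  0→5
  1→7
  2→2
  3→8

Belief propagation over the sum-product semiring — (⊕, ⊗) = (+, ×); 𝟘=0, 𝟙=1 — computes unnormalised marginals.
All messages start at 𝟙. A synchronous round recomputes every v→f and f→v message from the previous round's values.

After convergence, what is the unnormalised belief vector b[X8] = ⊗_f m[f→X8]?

init: all messages = 𝟙 over 4 values
r1 m[φ0→X7] = [86, 70, 82, 87]
r1 m[φ0→X8] = [95, 85, 80, 65]
r1 m[φ0→X5] = [82, 64, 93, 86]
r1 m[φ1→X3] = [22, 19, 23, 28]
r1 m[φ1→X8] = [13, 27, 17, 35]
r1 m[φ2→X10] = [19, 17, 25, 23]
r1 m[φ2→X8] = [13, 24, 25, 22]
r1 m[φ3→X8] = [7, 8, 1, 4]
r1 m[φ4→X7] = [3, 4, 6, 4]
r1 m[φ5→X5] = [5, 7, 2, 8]
r1 m[X7→φ0] = [1, 1, 1, 1]
r1 m[X7→φ4] = [1, 1, 1, 1]
r1 m[X3→φ1] = [1, 1, 1, 1]
r1 m[X10→φ2] = [1, 1, 1, 1]
r1 m[X8→φ0] = [1, 1, 1, 1]
r1 m[X8→φ1] = [1, 1, 1, 1]
r1 m[X8→φ2] = [1, 1, 1, 1]
r1 m[X8→φ3] = [1, 1, 1, 1]
r1 m[X5→φ0] = [1, 1, 1, 1]
r1 m[X5→φ5] = [1, 1, 1, 1]
r2 m[φ0→X7] = [86, 70, 82, 87]
r2 m[φ0→X8] = [95, 85, 80, 65]
r2 m[φ0→X5] = [82, 64, 93, 86]
r2 m[φ1→X3] = [22, 19, 23, 28]
r2 m[φ1→X8] = [13, 27, 17, 35]
r2 m[φ2→X10] = [19, 17, 25, 23]
r2 m[φ2→X8] = [13, 24, 25, 22]
r2 m[φ3→X8] = [7, 8, 1, 4]
r2 m[φ4→X7] = [3, 4, 6, 4]
r2 m[φ5→X5] = [5, 7, 2, 8]
r2 m[X7→φ0] = [3, 4, 6, 4]
r2 m[X7→φ4] = [86, 70, 82, 87]
r2 m[X3→φ1] = [1, 1, 1, 1]
r2 m[X10→φ2] = [1, 1, 1, 1]
r2 m[X8→φ0] = [1183, 5184, 425, 3080]
r2 m[X8→φ1] = [8645, 16320, 2000, 5720]
r2 m[X8→φ2] = [8645, 18360, 1360, 9100]
r2 m[X8→φ3] = [16055, 55080, 34000, 50050]
r2 m[X5→φ0] = [5, 7, 2, 8]
r2 m[X5→φ5] = [82, 64, 93, 86]
r3 m[φ0→X7] = [1077320, 958450, 1124815, 1014426]
r3 m[φ0→X8] = [1948, 1865, 1982, 1642]
r3 m[φ0→X5] = [940389, 597863, 905888, 896699]
r3 m[φ1→X3] = [162370, 192685, 213975, 218195]
r3 m[φ1→X8] = [13, 27, 17, 35]
r3 m[φ2→X10] = [220420, 100220, 244515, 222070]
r3 m[φ2→X8] = [13, 24, 25, 22]
r3 m[φ3→X8] = [7, 8, 1, 4]
r3 m[φ4→X7] = [3, 4, 6, 4]
r3 m[φ5→X5] = [5, 7, 2, 8]
r3 m[X7→φ0] = [3, 4, 6, 4]
r3 m[X7→φ4] = [86, 70, 82, 87]
r3 m[X3→φ1] = [1, 1, 1, 1]
r3 m[X10→φ2] = [1, 1, 1, 1]
r3 m[X8→φ0] = [1183, 5184, 425, 3080]
r3 m[X8→φ1] = [8645, 16320, 2000, 5720]
r3 m[X8→φ2] = [8645, 18360, 1360, 9100]
r3 m[X8→φ3] = [16055, 55080, 34000, 50050]
r3 m[X5→φ0] = [5, 7, 2, 8]
r3 m[X5→φ5] = [82, 64, 93, 86]
r4 m[φ0→X7] = [1077320, 958450, 1124815, 1014426]
r4 m[φ0→X8] = [1948, 1865, 1982, 1642]
r4 m[φ0→X5] = [940389, 597863, 905888, 896699]
r4 m[φ1→X3] = [162370, 192685, 213975, 218195]
r4 m[φ1→X8] = [13, 27, 17, 35]
r4 m[φ2→X10] = [220420, 100220, 244515, 222070]
r4 m[φ2→X8] = [13, 24, 25, 22]
r4 m[φ3→X8] = [7, 8, 1, 4]
r4 m[φ4→X7] = [3, 4, 6, 4]
r4 m[φ5→X5] = [5, 7, 2, 8]
r4 m[X7→φ0] = [3, 4, 6, 4]
r4 m[X7→φ4] = [1077320, 958450, 1124815, 1014426]
r4 m[X3→φ1] = [1, 1, 1, 1]
r4 m[X10→φ2] = [1, 1, 1, 1]
r4 m[X8→φ0] = [1183, 5184, 425, 3080]
r4 m[X8→φ1] = [177268, 358080, 49550, 144496]
r4 m[X8→φ2] = [177268, 402840, 33694, 229880]
r4 m[X8→φ3] = [329212, 1208520, 842350, 1264340]
r4 m[X5→φ0] = [5, 7, 2, 8]
r4 m[X5→φ5] = [940389, 597863, 905888, 896699]
r5 m[φ0→X7] = [1077320, 958450, 1124815, 1014426]
r5 m[φ0→X8] = [1948, 1865, 1982, 1642]
r5 m[φ0→X5] = [940389, 597863, 905888, 896699]
r5 m[φ1→X3] = [3742700, 4391922, 4845558, 4892174]
r5 m[φ1→X8] = [13, 27, 17, 35]
r5 m[φ2→X10] = [4975620, 2300984, 5622768, 4972982]
r5 m[φ2→X8] = [13, 24, 25, 22]
r5 m[φ3→X8] = [7, 8, 1, 4]
r5 m[φ4→X7] = [3, 4, 6, 4]
r5 m[φ5→X5] = [5, 7, 2, 8]
r5 m[X7→φ0] = [3, 4, 6, 4]
r5 m[X7→φ4] = [1077320, 958450, 1124815, 1014426]
r5 m[X3→φ1] = [1, 1, 1, 1]
r5 m[X10→φ2] = [1, 1, 1, 1]
r5 m[X8→φ0] = [1183, 5184, 425, 3080]
r5 m[X8→φ1] = [177268, 358080, 49550, 144496]
r5 m[X8→φ2] = [177268, 402840, 33694, 229880]
r5 m[X8→φ3] = [329212, 1208520, 842350, 1264340]
r5 m[X5→φ0] = [5, 7, 2, 8]
r5 m[X5→φ5] = [940389, 597863, 905888, 896699]
r6 m[φ0→X7] = [1077320, 958450, 1124815, 1014426]
r6 m[φ0→X8] = [1948, 1865, 1982, 1642]
r6 m[φ0→X5] = [940389, 597863, 905888, 896699]
r6 m[φ1→X3] = [3742700, 4391922, 4845558, 4892174]
r6 m[φ1→X8] = [13, 27, 17, 35]
r6 m[φ2→X10] = [4975620, 2300984, 5622768, 4972982]
r6 m[φ2→X8] = [13, 24, 25, 22]
r6 m[φ3→X8] = [7, 8, 1, 4]
r6 m[φ4→X7] = [3, 4, 6, 4]
r6 m[φ5→X5] = [5, 7, 2, 8]
r6 m[X7→φ0] = [3, 4, 6, 4]
r6 m[X7→φ4] = [1077320, 958450, 1124815, 1014426]
r6 m[X3→φ1] = [1, 1, 1, 1]
r6 m[X10→φ2] = [1, 1, 1, 1]
r6 m[X8→φ0] = [1183, 5184, 425, 3080]
r6 m[X8→φ1] = [177268, 358080, 49550, 144496]
r6 m[X8→φ2] = [177268, 402840, 33694, 229880]
r6 m[X8→φ3] = [329212, 1208520, 842350, 1264340]
r6 m[X5→φ0] = [5, 7, 2, 8]
r6 m[X5→φ5] = [940389, 597863, 905888, 896699]
fixed point reached at round 6
b[X8] = ⊗ incoming = [2304484, 9668160, 842350, 5057360]

b[X8] = [2304484, 9668160, 842350, 5057360]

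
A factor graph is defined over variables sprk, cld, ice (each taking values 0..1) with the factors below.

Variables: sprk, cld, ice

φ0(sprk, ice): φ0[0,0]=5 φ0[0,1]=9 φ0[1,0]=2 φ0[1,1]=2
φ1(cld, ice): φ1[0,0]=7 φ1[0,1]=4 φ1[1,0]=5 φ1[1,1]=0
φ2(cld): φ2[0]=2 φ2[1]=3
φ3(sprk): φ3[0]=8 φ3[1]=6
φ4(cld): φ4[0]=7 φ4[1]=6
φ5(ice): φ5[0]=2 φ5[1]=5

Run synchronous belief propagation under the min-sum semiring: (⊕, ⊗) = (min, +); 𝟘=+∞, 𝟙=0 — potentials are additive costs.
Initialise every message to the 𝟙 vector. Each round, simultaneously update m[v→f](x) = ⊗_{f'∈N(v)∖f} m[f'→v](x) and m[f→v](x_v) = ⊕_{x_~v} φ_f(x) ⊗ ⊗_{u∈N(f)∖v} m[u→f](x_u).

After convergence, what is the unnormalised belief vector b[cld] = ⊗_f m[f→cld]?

b[cld] = [26, 22]

init: all messages = 𝟙 over 2 values
r1 m[φ0→sprk] = [5, 2]
r1 m[φ0→ice] = [2, 2]
r1 m[φ1→cld] = [4, 0]
r1 m[φ1→ice] = [5, 0]
r1 m[φ2→cld] = [2, 3]
r1 m[φ3→sprk] = [8, 6]
r1 m[φ4→cld] = [7, 6]
r1 m[φ5→ice] = [2, 5]
r1 m[sprk→φ0] = [0, 0]
r1 m[sprk→φ3] = [0, 0]
r1 m[cld→φ1] = [0, 0]
r1 m[cld→φ2] = [0, 0]
r1 m[cld→φ4] = [0, 0]
r1 m[ice→φ0] = [0, 0]
r1 m[ice→φ1] = [0, 0]
r1 m[ice→φ5] = [0, 0]
r2 m[φ0→sprk] = [5, 2]
r2 m[φ0→ice] = [2, 2]
r2 m[φ1→cld] = [4, 0]
r2 m[φ1→ice] = [5, 0]
r2 m[φ2→cld] = [2, 3]
r2 m[φ3→sprk] = [8, 6]
r2 m[φ4→cld] = [7, 6]
r2 m[φ5→ice] = [2, 5]
r2 m[sprk→φ0] = [8, 6]
r2 m[sprk→φ3] = [5, 2]
r2 m[cld→φ1] = [9, 9]
r2 m[cld→φ2] = [11, 6]
r2 m[cld→φ4] = [6, 3]
r2 m[ice→φ0] = [7, 5]
r2 m[ice→φ1] = [4, 7]
r2 m[ice→φ5] = [7, 2]
r3 m[φ0→sprk] = [12, 7]
r3 m[φ0→ice] = [8, 8]
r3 m[φ1→cld] = [11, 7]
r3 m[φ1→ice] = [14, 9]
r3 m[φ2→cld] = [2, 3]
r3 m[φ3→sprk] = [8, 6]
r3 m[φ4→cld] = [7, 6]
r3 m[φ5→ice] = [2, 5]
r3 m[sprk→φ0] = [8, 6]
r3 m[sprk→φ3] = [5, 2]
r3 m[cld→φ1] = [9, 9]
r3 m[cld→φ2] = [11, 6]
r3 m[cld→φ4] = [6, 3]
r3 m[ice→φ0] = [7, 5]
r3 m[ice→φ1] = [4, 7]
r3 m[ice→φ5] = [7, 2]
r4 m[φ0→sprk] = [12, 7]
r4 m[φ0→ice] = [8, 8]
r4 m[φ1→cld] = [11, 7]
r4 m[φ1→ice] = [14, 9]
r4 m[φ2→cld] = [2, 3]
r4 m[φ3→sprk] = [8, 6]
r4 m[φ4→cld] = [7, 6]
r4 m[φ5→ice] = [2, 5]
r4 m[sprk→φ0] = [8, 6]
r4 m[sprk→φ3] = [12, 7]
r4 m[cld→φ1] = [9, 9]
r4 m[cld→φ2] = [18, 13]
r4 m[cld→φ4] = [13, 10]
r4 m[ice→φ0] = [16, 14]
r4 m[ice→φ1] = [10, 13]
r4 m[ice→φ5] = [22, 17]
r5 m[φ0→sprk] = [21, 16]
r5 m[φ0→ice] = [8, 8]
r5 m[φ1→cld] = [17, 13]
r5 m[φ1→ice] = [14, 9]
r5 m[φ2→cld] = [2, 3]
r5 m[φ3→sprk] = [8, 6]
r5 m[φ4→cld] = [7, 6]
r5 m[φ5→ice] = [2, 5]
r5 m[sprk→φ0] = [8, 6]
r5 m[sprk→φ3] = [12, 7]
r5 m[cld→φ1] = [9, 9]
r5 m[cld→φ2] = [18, 13]
r5 m[cld→φ4] = [13, 10]
r5 m[ice→φ0] = [16, 14]
r5 m[ice→φ1] = [10, 13]
r5 m[ice→φ5] = [22, 17]
r6 m[φ0→sprk] = [21, 16]
r6 m[φ0→ice] = [8, 8]
r6 m[φ1→cld] = [17, 13]
r6 m[φ1→ice] = [14, 9]
r6 m[φ2→cld] = [2, 3]
r6 m[φ3→sprk] = [8, 6]
r6 m[φ4→cld] = [7, 6]
r6 m[φ5→ice] = [2, 5]
r6 m[sprk→φ0] = [8, 6]
r6 m[sprk→φ3] = [21, 16]
r6 m[cld→φ1] = [9, 9]
r6 m[cld→φ2] = [24, 19]
r6 m[cld→φ4] = [19, 16]
r6 m[ice→φ0] = [16, 14]
r6 m[ice→φ1] = [10, 13]
r6 m[ice→φ5] = [22, 17]
r7 m[φ0→sprk] = [21, 16]
r7 m[φ0→ice] = [8, 8]
r7 m[φ1→cld] = [17, 13]
r7 m[φ1→ice] = [14, 9]
r7 m[φ2→cld] = [2, 3]
r7 m[φ3→sprk] = [8, 6]
r7 m[φ4→cld] = [7, 6]
r7 m[φ5→ice] = [2, 5]
r7 m[sprk→φ0] = [8, 6]
r7 m[sprk→φ3] = [21, 16]
r7 m[cld→φ1] = [9, 9]
r7 m[cld→φ2] = [24, 19]
r7 m[cld→φ4] = [19, 16]
r7 m[ice→φ0] = [16, 14]
r7 m[ice→φ1] = [10, 13]
r7 m[ice→φ5] = [22, 17]
fixed point reached at round 7
b[cld] = ⊗ incoming = [26, 22]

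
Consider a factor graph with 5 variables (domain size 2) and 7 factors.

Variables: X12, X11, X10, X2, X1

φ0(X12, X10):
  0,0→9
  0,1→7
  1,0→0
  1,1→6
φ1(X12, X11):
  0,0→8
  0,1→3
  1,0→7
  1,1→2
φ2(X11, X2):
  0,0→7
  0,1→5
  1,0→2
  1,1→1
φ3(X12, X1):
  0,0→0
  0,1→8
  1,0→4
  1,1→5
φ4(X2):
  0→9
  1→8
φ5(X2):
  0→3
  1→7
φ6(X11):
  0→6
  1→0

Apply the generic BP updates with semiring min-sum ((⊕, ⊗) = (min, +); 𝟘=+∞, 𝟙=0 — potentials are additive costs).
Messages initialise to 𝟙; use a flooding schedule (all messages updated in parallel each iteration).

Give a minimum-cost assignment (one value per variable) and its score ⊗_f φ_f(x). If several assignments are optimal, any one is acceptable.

assignment: (X12=1, X11=1, X10=0, X2=0, X1=0); score = 20

init: all messages = 𝟙 over 2 values
r1 m[φ0→X12] = [7, 0]
r1 m[φ0→X10] = [0, 6]
r1 m[φ1→X12] = [3, 2]
r1 m[φ1→X11] = [7, 2]
r1 m[φ2→X11] = [5, 1]
r1 m[φ2→X2] = [2, 1]
r1 m[φ3→X12] = [0, 4]
r1 m[φ3→X1] = [0, 5]
r1 m[φ4→X2] = [9, 8]
r1 m[φ5→X2] = [3, 7]
r1 m[φ6→X11] = [6, 0]
r1 m[X12→φ0] = [0, 0]
r1 m[X12→φ1] = [0, 0]
r1 m[X12→φ3] = [0, 0]
r1 m[X11→φ1] = [0, 0]
r1 m[X11→φ2] = [0, 0]
r1 m[X11→φ6] = [0, 0]
r1 m[X10→φ0] = [0, 0]
r1 m[X2→φ2] = [0, 0]
r1 m[X2→φ4] = [0, 0]
r1 m[X2→φ5] = [0, 0]
r1 m[X1→φ3] = [0, 0]
r2 m[φ0→X12] = [7, 0]
r2 m[φ0→X10] = [0, 6]
r2 m[φ1→X12] = [3, 2]
r2 m[φ1→X11] = [7, 2]
r2 m[φ2→X11] = [5, 1]
r2 m[φ2→X2] = [2, 1]
r2 m[φ3→X12] = [0, 4]
r2 m[φ3→X1] = [0, 5]
r2 m[φ4→X2] = [9, 8]
r2 m[φ5→X2] = [3, 7]
r2 m[φ6→X11] = [6, 0]
r2 m[X12→φ0] = [3, 6]
r2 m[X12→φ1] = [7, 4]
r2 m[X12→φ3] = [10, 2]
r2 m[X11→φ1] = [11, 1]
r2 m[X11→φ2] = [13, 2]
r2 m[X11→φ6] = [12, 3]
r2 m[X10→φ0] = [0, 0]
r2 m[X2→φ2] = [12, 15]
r2 m[X2→φ4] = [5, 8]
r2 m[X2→φ5] = [11, 9]
r2 m[X1→φ3] = [0, 0]
r3 m[φ0→X12] = [7, 0]
r3 m[φ0→X10] = [6, 10]
r3 m[φ1→X12] = [4, 3]
r3 m[φ1→X11] = [11, 6]
r3 m[φ2→X11] = [19, 14]
r3 m[φ2→X2] = [4, 3]
r3 m[φ3→X12] = [0, 4]
r3 m[φ3→X1] = [6, 7]
r3 m[φ4→X2] = [9, 8]
r3 m[φ5→X2] = [3, 7]
r3 m[φ6→X11] = [6, 0]
r3 m[X12→φ0] = [3, 6]
r3 m[X12→φ1] = [7, 4]
r3 m[X12→φ3] = [10, 2]
r3 m[X11→φ1] = [11, 1]
r3 m[X11→φ2] = [13, 2]
r3 m[X11→φ6] = [12, 3]
r3 m[X10→φ0] = [0, 0]
r3 m[X2→φ2] = [12, 15]
r3 m[X2→φ4] = [5, 8]
r3 m[X2→φ5] = [11, 9]
r3 m[X1→φ3] = [0, 0]
r4 m[φ0→X12] = [7, 0]
r4 m[φ0→X10] = [6, 10]
r4 m[φ1→X12] = [4, 3]
r4 m[φ1→X11] = [11, 6]
r4 m[φ2→X11] = [19, 14]
r4 m[φ2→X2] = [4, 3]
r4 m[φ3→X12] = [0, 4]
r4 m[φ3→X1] = [6, 7]
r4 m[φ4→X2] = [9, 8]
r4 m[φ5→X2] = [3, 7]
r4 m[φ6→X11] = [6, 0]
r4 m[X12→φ0] = [4, 7]
r4 m[X12→φ1] = [7, 4]
r4 m[X12→φ3] = [11, 3]
r4 m[X11→φ1] = [25, 14]
r4 m[X11→φ2] = [17, 6]
r4 m[X11→φ6] = [30, 20]
r4 m[X10→φ0] = [0, 0]
r4 m[X2→φ2] = [12, 15]
r4 m[X2→φ4] = [7, 10]
r4 m[X2→φ5] = [13, 11]
r4 m[X1→φ3] = [0, 0]
r5 m[φ0→X12] = [7, 0]
r5 m[φ0→X10] = [7, 11]
r5 m[φ1→X12] = [17, 16]
r5 m[φ1→X11] = [11, 6]
r5 m[φ2→X11] = [19, 14]
r5 m[φ2→X2] = [8, 7]
r5 m[φ3→X12] = [0, 4]
r5 m[φ3→X1] = [7, 8]
r5 m[φ4→X2] = [9, 8]
r5 m[φ5→X2] = [3, 7]
r5 m[φ6→X11] = [6, 0]
r5 m[X12→φ0] = [4, 7]
r5 m[X12→φ1] = [7, 4]
r5 m[X12→φ3] = [11, 3]
r5 m[X11→φ1] = [25, 14]
r5 m[X11→φ2] = [17, 6]
r5 m[X11→φ6] = [30, 20]
r5 m[X10→φ0] = [0, 0]
r5 m[X2→φ2] = [12, 15]
r5 m[X2→φ4] = [7, 10]
r5 m[X2→φ5] = [13, 11]
r5 m[X1→φ3] = [0, 0]
r6 m[φ0→X12] = [7, 0]
r6 m[φ0→X10] = [7, 11]
r6 m[φ1→X12] = [17, 16]
r6 m[φ1→X11] = [11, 6]
r6 m[φ2→X11] = [19, 14]
r6 m[φ2→X2] = [8, 7]
r6 m[φ3→X12] = [0, 4]
r6 m[φ3→X1] = [7, 8]
r6 m[φ4→X2] = [9, 8]
r6 m[φ5→X2] = [3, 7]
r6 m[φ6→X11] = [6, 0]
r6 m[X12→φ0] = [17, 20]
r6 m[X12→φ1] = [7, 4]
r6 m[X12→φ3] = [24, 16]
r6 m[X11→φ1] = [25, 14]
r6 m[X11→φ2] = [17, 6]
r6 m[X11→φ6] = [30, 20]
r6 m[X10→φ0] = [0, 0]
r6 m[X2→φ2] = [12, 15]
r6 m[X2→φ4] = [11, 14]
r6 m[X2→φ5] = [17, 15]
r6 m[X1→φ3] = [0, 0]
r7 m[φ0→X12] = [7, 0]
r7 m[φ0→X10] = [20, 24]
r7 m[φ1→X12] = [17, 16]
r7 m[φ1→X11] = [11, 6]
r7 m[φ2→X11] = [19, 14]
r7 m[φ2→X2] = [8, 7]
r7 m[φ3→X12] = [0, 4]
r7 m[φ3→X1] = [20, 21]
r7 m[φ4→X2] = [9, 8]
r7 m[φ5→X2] = [3, 7]
r7 m[φ6→X11] = [6, 0]
r7 m[X12→φ0] = [17, 20]
r7 m[X12→φ1] = [7, 4]
r7 m[X12→φ3] = [24, 16]
r7 m[X11→φ1] = [25, 14]
r7 m[X11→φ2] = [17, 6]
r7 m[X11→φ6] = [30, 20]
r7 m[X10→φ0] = [0, 0]
r7 m[X2→φ2] = [12, 15]
r7 m[X2→φ4] = [11, 14]
r7 m[X2→φ5] = [17, 15]
r7 m[X1→φ3] = [0, 0]
r8 m[φ0→X12] = [7, 0]
r8 m[φ0→X10] = [20, 24]
r8 m[φ1→X12] = [17, 16]
r8 m[φ1→X11] = [11, 6]
r8 m[φ2→X11] = [19, 14]
r8 m[φ2→X2] = [8, 7]
r8 m[φ3→X12] = [0, 4]
r8 m[φ3→X1] = [20, 21]
r8 m[φ4→X2] = [9, 8]
r8 m[φ5→X2] = [3, 7]
r8 m[φ6→X11] = [6, 0]
r8 m[X12→φ0] = [17, 20]
r8 m[X12→φ1] = [7, 4]
r8 m[X12→φ3] = [24, 16]
r8 m[X11→φ1] = [25, 14]
r8 m[X11→φ2] = [17, 6]
r8 m[X11→φ6] = [30, 20]
r8 m[X10→φ0] = [0, 0]
r8 m[X2→φ2] = [12, 15]
r8 m[X2→φ4] = [11, 14]
r8 m[X2→φ5] = [17, 15]
r8 m[X1→φ3] = [0, 0]
fixed point reached at round 8
traceback from X12: (X12=1, X11=1, X10=0, X2=0, X1=0), score=20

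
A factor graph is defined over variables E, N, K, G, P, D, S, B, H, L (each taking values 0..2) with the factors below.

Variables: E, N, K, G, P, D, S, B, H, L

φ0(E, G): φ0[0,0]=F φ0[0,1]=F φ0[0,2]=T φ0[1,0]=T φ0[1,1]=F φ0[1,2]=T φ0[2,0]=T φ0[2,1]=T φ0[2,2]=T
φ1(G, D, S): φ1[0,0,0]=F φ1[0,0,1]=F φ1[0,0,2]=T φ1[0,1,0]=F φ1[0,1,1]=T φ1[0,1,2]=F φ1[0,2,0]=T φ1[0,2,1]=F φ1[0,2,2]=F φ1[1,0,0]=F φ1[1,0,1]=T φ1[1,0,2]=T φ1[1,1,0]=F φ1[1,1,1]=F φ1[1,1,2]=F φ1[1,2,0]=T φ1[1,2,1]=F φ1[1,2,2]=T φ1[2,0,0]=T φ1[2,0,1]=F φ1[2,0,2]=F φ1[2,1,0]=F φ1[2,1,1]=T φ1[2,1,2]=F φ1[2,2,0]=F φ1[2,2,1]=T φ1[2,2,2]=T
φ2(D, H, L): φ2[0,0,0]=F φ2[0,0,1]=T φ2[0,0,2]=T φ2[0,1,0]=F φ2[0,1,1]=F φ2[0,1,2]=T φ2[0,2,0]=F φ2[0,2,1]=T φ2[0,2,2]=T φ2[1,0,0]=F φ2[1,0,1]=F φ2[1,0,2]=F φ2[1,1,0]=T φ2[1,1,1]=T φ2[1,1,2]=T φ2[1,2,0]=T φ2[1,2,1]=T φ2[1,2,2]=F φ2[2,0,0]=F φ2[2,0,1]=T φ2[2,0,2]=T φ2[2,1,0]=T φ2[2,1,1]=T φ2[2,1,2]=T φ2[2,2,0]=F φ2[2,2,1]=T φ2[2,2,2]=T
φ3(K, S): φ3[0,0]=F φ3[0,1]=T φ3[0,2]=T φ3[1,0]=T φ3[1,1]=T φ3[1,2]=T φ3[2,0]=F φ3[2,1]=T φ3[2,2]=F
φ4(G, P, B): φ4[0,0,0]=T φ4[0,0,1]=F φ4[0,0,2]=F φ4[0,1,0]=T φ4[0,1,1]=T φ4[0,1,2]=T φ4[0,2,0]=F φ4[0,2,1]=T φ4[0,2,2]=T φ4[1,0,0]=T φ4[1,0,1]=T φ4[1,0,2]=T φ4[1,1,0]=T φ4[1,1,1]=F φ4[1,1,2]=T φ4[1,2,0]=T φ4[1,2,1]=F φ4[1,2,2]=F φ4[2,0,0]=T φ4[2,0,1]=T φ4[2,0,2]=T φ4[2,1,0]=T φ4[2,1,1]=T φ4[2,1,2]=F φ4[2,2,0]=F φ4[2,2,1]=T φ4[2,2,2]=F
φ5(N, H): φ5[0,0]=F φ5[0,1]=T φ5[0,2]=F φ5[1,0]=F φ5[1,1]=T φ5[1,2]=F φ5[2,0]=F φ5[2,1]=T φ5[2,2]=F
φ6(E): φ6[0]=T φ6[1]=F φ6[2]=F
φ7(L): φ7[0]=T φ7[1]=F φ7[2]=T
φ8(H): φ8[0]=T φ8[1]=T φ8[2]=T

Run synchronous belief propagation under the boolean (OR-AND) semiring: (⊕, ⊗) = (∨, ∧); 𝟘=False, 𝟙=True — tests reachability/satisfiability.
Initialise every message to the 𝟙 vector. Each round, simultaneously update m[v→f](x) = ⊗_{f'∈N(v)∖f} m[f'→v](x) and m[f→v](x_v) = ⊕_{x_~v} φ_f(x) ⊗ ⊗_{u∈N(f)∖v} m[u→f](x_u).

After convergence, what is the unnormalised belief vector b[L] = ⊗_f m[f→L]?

b[L] = [T, F, T]

init: all messages = 𝟙 over 3 values
r1 m[φ0→E] = [T, T, T]
r1 m[φ0→G] = [T, T, T]
r1 m[φ1→G] = [T, T, T]
r1 m[φ1→D] = [T, T, T]
r1 m[φ1→S] = [T, T, T]
r1 m[φ2→D] = [T, T, T]
r1 m[φ2→H] = [T, T, T]
r1 m[φ2→L] = [T, T, T]
r1 m[φ3→K] = [T, T, T]
r1 m[φ3→S] = [T, T, T]
r1 m[φ4→G] = [T, T, T]
r1 m[φ4→P] = [T, T, T]
r1 m[φ4→B] = [T, T, T]
r1 m[φ5→N] = [T, T, T]
r1 m[φ5→H] = [F, T, F]
r1 m[φ6→E] = [T, F, F]
r1 m[φ7→L] = [T, F, T]
r1 m[φ8→H] = [T, T, T]
r1 m[E→φ0] = [T, T, T]
r1 m[E→φ6] = [T, T, T]
r1 m[N→φ5] = [T, T, T]
r1 m[K→φ3] = [T, T, T]
r1 m[G→φ0] = [T, T, T]
r1 m[G→φ1] = [T, T, T]
r1 m[G→φ4] = [T, T, T]
r1 m[P→φ4] = [T, T, T]
r1 m[D→φ1] = [T, T, T]
r1 m[D→φ2] = [T, T, T]
r1 m[S→φ1] = [T, T, T]
r1 m[S→φ3] = [T, T, T]
r1 m[B→φ4] = [T, T, T]
r1 m[H→φ2] = [T, T, T]
r1 m[H→φ5] = [T, T, T]
r1 m[H→φ8] = [T, T, T]
r1 m[L→φ2] = [T, T, T]
r1 m[L→φ7] = [T, T, T]
r2 m[φ0→E] = [T, T, T]
r2 m[φ0→G] = [T, T, T]
r2 m[φ1→G] = [T, T, T]
r2 m[φ1→D] = [T, T, T]
r2 m[φ1→S] = [T, T, T]
r2 m[φ2→D] = [T, T, T]
r2 m[φ2→H] = [T, T, T]
r2 m[φ2→L] = [T, T, T]
r2 m[φ3→K] = [T, T, T]
r2 m[φ3→S] = [T, T, T]
r2 m[φ4→G] = [T, T, T]
r2 m[φ4→P] = [T, T, T]
r2 m[φ4→B] = [T, T, T]
r2 m[φ5→N] = [T, T, T]
r2 m[φ5→H] = [F, T, F]
r2 m[φ6→E] = [T, F, F]
r2 m[φ7→L] = [T, F, T]
r2 m[φ8→H] = [T, T, T]
r2 m[E→φ0] = [T, F, F]
r2 m[E→φ6] = [T, T, T]
r2 m[N→φ5] = [T, T, T]
r2 m[K→φ3] = [T, T, T]
r2 m[G→φ0] = [T, T, T]
r2 m[G→φ1] = [T, T, T]
r2 m[G→φ4] = [T, T, T]
r2 m[P→φ4] = [T, T, T]
r2 m[D→φ1] = [T, T, T]
r2 m[D→φ2] = [T, T, T]
r2 m[S→φ1] = [T, T, T]
r2 m[S→φ3] = [T, T, T]
r2 m[B→φ4] = [T, T, T]
r2 m[H→φ2] = [F, T, F]
r2 m[H→φ5] = [T, T, T]
r2 m[H→φ8] = [F, T, F]
r2 m[L→φ2] = [T, F, T]
r2 m[L→φ7] = [T, T, T]
r3 m[φ0→E] = [T, T, T]
r3 m[φ0→G] = [F, F, T]
r3 m[φ1→G] = [T, T, T]
r3 m[φ1→D] = [T, T, T]
r3 m[φ1→S] = [T, T, T]
r3 m[φ2→D] = [T, T, T]
r3 m[φ2→H] = [T, T, T]
r3 m[φ2→L] = [T, T, T]
r3 m[φ3→K] = [T, T, T]
r3 m[φ3→S] = [T, T, T]
r3 m[φ4→G] = [T, T, T]
r3 m[φ4→P] = [T, T, T]
r3 m[φ4→B] = [T, T, T]
r3 m[φ5→N] = [T, T, T]
r3 m[φ5→H] = [F, T, F]
r3 m[φ6→E] = [T, F, F]
r3 m[φ7→L] = [T, F, T]
r3 m[φ8→H] = [T, T, T]
r3 m[E→φ0] = [T, F, F]
r3 m[E→φ6] = [T, T, T]
r3 m[N→φ5] = [T, T, T]
r3 m[K→φ3] = [T, T, T]
r3 m[G→φ0] = [T, T, T]
r3 m[G→φ1] = [T, T, T]
r3 m[G→φ4] = [T, T, T]
r3 m[P→φ4] = [T, T, T]
r3 m[D→φ1] = [T, T, T]
r3 m[D→φ2] = [T, T, T]
r3 m[S→φ1] = [T, T, T]
r3 m[S→φ3] = [T, T, T]
r3 m[B→φ4] = [T, T, T]
r3 m[H→φ2] = [F, T, F]
r3 m[H→φ5] = [T, T, T]
r3 m[H→φ8] = [F, T, F]
r3 m[L→φ2] = [T, F, T]
r3 m[L→φ7] = [T, T, T]
r4 m[φ0→E] = [T, T, T]
r4 m[φ0→G] = [F, F, T]
r4 m[φ1→G] = [T, T, T]
r4 m[φ1→D] = [T, T, T]
r4 m[φ1→S] = [T, T, T]
r4 m[φ2→D] = [T, T, T]
r4 m[φ2→H] = [T, T, T]
r4 m[φ2→L] = [T, T, T]
r4 m[φ3→K] = [T, T, T]
r4 m[φ3→S] = [T, T, T]
r4 m[φ4→G] = [T, T, T]
r4 m[φ4→P] = [T, T, T]
r4 m[φ4→B] = [T, T, T]
r4 m[φ5→N] = [T, T, T]
r4 m[φ5→H] = [F, T, F]
r4 m[φ6→E] = [T, F, F]
r4 m[φ7→L] = [T, F, T]
r4 m[φ8→H] = [T, T, T]
r4 m[E→φ0] = [T, F, F]
r4 m[E→φ6] = [T, T, T]
r4 m[N→φ5] = [T, T, T]
r4 m[K→φ3] = [T, T, T]
r4 m[G→φ0] = [T, T, T]
r4 m[G→φ1] = [F, F, T]
r4 m[G→φ4] = [F, F, T]
r4 m[P→φ4] = [T, T, T]
r4 m[D→φ1] = [T, T, T]
r4 m[D→φ2] = [T, T, T]
r4 m[S→φ1] = [T, T, T]
r4 m[S→φ3] = [T, T, T]
r4 m[B→φ4] = [T, T, T]
r4 m[H→φ2] = [F, T, F]
r4 m[H→φ5] = [T, T, T]
r4 m[H→φ8] = [F, T, F]
r4 m[L→φ2] = [T, F, T]
r4 m[L→φ7] = [T, T, T]
r5 m[φ0→E] = [T, T, T]
r5 m[φ0→G] = [F, F, T]
r5 m[φ1→G] = [T, T, T]
r5 m[φ1→D] = [T, T, T]
r5 m[φ1→S] = [T, T, T]
r5 m[φ2→D] = [T, T, T]
r5 m[φ2→H] = [T, T, T]
r5 m[φ2→L] = [T, T, T]
r5 m[φ3→K] = [T, T, T]
r5 m[φ3→S] = [T, T, T]
r5 m[φ4→G] = [T, T, T]
r5 m[φ4→P] = [T, T, T]
r5 m[φ4→B] = [T, T, T]
r5 m[φ5→N] = [T, T, T]
r5 m[φ5→H] = [F, T, F]
r5 m[φ6→E] = [T, F, F]
r5 m[φ7→L] = [T, F, T]
r5 m[φ8→H] = [T, T, T]
r5 m[E→φ0] = [T, F, F]
r5 m[E→φ6] = [T, T, T]
r5 m[N→φ5] = [T, T, T]
r5 m[K→φ3] = [T, T, T]
r5 m[G→φ0] = [T, T, T]
r5 m[G→φ1] = [F, F, T]
r5 m[G→φ4] = [F, F, T]
r5 m[P→φ4] = [T, T, T]
r5 m[D→φ1] = [T, T, T]
r5 m[D→φ2] = [T, T, T]
r5 m[S→φ1] = [T, T, T]
r5 m[S→φ3] = [T, T, T]
r5 m[B→φ4] = [T, T, T]
r5 m[H→φ2] = [F, T, F]
r5 m[H→φ5] = [T, T, T]
r5 m[H→φ8] = [F, T, F]
r5 m[L→φ2] = [T, F, T]
r5 m[L→φ7] = [T, T, T]
fixed point reached at round 5
b[L] = ⊗ incoming = [T, F, T]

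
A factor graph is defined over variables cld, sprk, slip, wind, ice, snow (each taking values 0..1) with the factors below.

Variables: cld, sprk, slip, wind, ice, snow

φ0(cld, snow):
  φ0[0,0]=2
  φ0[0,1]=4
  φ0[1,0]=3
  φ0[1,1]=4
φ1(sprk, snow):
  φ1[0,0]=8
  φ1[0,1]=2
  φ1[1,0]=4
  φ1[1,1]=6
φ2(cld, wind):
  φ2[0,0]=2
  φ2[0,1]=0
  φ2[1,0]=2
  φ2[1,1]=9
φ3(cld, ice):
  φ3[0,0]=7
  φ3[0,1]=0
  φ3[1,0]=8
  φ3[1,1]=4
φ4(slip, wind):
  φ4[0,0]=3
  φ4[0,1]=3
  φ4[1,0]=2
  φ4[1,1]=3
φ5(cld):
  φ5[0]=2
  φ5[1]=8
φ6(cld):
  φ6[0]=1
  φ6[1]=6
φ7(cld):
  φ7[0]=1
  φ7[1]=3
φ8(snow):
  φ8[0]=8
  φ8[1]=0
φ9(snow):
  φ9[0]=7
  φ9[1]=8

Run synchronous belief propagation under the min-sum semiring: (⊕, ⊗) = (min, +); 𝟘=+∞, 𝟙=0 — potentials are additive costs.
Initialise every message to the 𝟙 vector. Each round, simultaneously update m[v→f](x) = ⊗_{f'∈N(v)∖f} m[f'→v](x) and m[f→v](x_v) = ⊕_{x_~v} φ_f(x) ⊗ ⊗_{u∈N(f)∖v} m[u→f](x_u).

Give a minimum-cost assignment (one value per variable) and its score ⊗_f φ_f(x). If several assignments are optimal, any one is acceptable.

assignment: (cld=0, sprk=0, slip=0, wind=1, ice=1, snow=1); score = 21

init: all messages = 𝟙 over 2 values
r1 m[φ0→cld] = [2, 3]
r1 m[φ0→snow] = [2, 4]
r1 m[φ1→sprk] = [2, 4]
r1 m[φ1→snow] = [4, 2]
r1 m[φ2→cld] = [0, 2]
r1 m[φ2→wind] = [2, 0]
r1 m[φ3→cld] = [0, 4]
r1 m[φ3→ice] = [7, 0]
r1 m[φ4→slip] = [3, 2]
r1 m[φ4→wind] = [2, 3]
r1 m[φ5→cld] = [2, 8]
r1 m[φ6→cld] = [1, 6]
r1 m[φ7→cld] = [1, 3]
r1 m[φ8→snow] = [8, 0]
r1 m[φ9→snow] = [7, 8]
r1 m[cld→φ0] = [0, 0]
r1 m[cld→φ2] = [0, 0]
r1 m[cld→φ3] = [0, 0]
r1 m[cld→φ5] = [0, 0]
r1 m[cld→φ6] = [0, 0]
r1 m[cld→φ7] = [0, 0]
r1 m[sprk→φ1] = [0, 0]
r1 m[slip→φ4] = [0, 0]
r1 m[wind→φ2] = [0, 0]
r1 m[wind→φ4] = [0, 0]
r1 m[ice→φ3] = [0, 0]
r1 m[snow→φ0] = [0, 0]
r1 m[snow→φ1] = [0, 0]
r1 m[snow→φ8] = [0, 0]
r1 m[snow→φ9] = [0, 0]
r2 m[φ0→cld] = [2, 3]
r2 m[φ0→snow] = [2, 4]
r2 m[φ1→sprk] = [2, 4]
r2 m[φ1→snow] = [4, 2]
r2 m[φ2→cld] = [0, 2]
r2 m[φ2→wind] = [2, 0]
r2 m[φ3→cld] = [0, 4]
r2 m[φ3→ice] = [7, 0]
r2 m[φ4→slip] = [3, 2]
r2 m[φ4→wind] = [2, 3]
r2 m[φ5→cld] = [2, 8]
r2 m[φ6→cld] = [1, 6]
r2 m[φ7→cld] = [1, 3]
r2 m[φ8→snow] = [8, 0]
r2 m[φ9→snow] = [7, 8]
r2 m[cld→φ0] = [4, 23]
r2 m[cld→φ2] = [6, 24]
r2 m[cld→φ3] = [6, 22]
r2 m[cld→φ5] = [4, 18]
r2 m[cld→φ6] = [5, 20]
r2 m[cld→φ7] = [5, 23]
r2 m[sprk→φ1] = [0, 0]
r2 m[slip→φ4] = [0, 0]
r2 m[wind→φ2] = [2, 3]
r2 m[wind→φ4] = [2, 0]
r2 m[ice→φ3] = [0, 0]
r2 m[snow→φ0] = [19, 10]
r2 m[snow→φ1] = [17, 12]
r2 m[snow→φ8] = [13, 14]
r2 m[snow→φ9] = [14, 6]
r3 m[φ0→cld] = [14, 14]
r3 m[φ0→snow] = [6, 8]
r3 m[φ1→sprk] = [14, 18]
r3 m[φ1→snow] = [4, 2]
r3 m[φ2→cld] = [3, 4]
r3 m[φ2→wind] = [8, 6]
r3 m[φ3→cld] = [0, 4]
r3 m[φ3→ice] = [13, 6]
r3 m[φ4→slip] = [3, 3]
r3 m[φ4→wind] = [2, 3]
r3 m[φ5→cld] = [2, 8]
r3 m[φ6→cld] = [1, 6]
r3 m[φ7→cld] = [1, 3]
r3 m[φ8→snow] = [8, 0]
r3 m[φ9→snow] = [7, 8]
r3 m[cld→φ0] = [4, 23]
r3 m[cld→φ2] = [6, 24]
r3 m[cld→φ3] = [6, 22]
r3 m[cld→φ5] = [4, 18]
r3 m[cld→φ6] = [5, 20]
r3 m[cld→φ7] = [5, 23]
r3 m[sprk→φ1] = [0, 0]
r3 m[slip→φ4] = [0, 0]
r3 m[wind→φ2] = [2, 3]
r3 m[wind→φ4] = [2, 0]
r3 m[ice→φ3] = [0, 0]
r3 m[snow→φ0] = [19, 10]
r3 m[snow→φ1] = [17, 12]
r3 m[snow→φ8] = [13, 14]
r3 m[snow→φ9] = [14, 6]
r4 m[φ0→cld] = [14, 14]
r4 m[φ0→snow] = [6, 8]
r4 m[φ1→sprk] = [14, 18]
r4 m[φ1→snow] = [4, 2]
r4 m[φ2→cld] = [3, 4]
r4 m[φ2→wind] = [8, 6]
r4 m[φ3→cld] = [0, 4]
r4 m[φ3→ice] = [13, 6]
r4 m[φ4→slip] = [3, 3]
r4 m[φ4→wind] = [2, 3]
r4 m[φ5→cld] = [2, 8]
r4 m[φ6→cld] = [1, 6]
r4 m[φ7→cld] = [1, 3]
r4 m[φ8→snow] = [8, 0]
r4 m[φ9→snow] = [7, 8]
r4 m[cld→φ0] = [7, 25]
r4 m[cld→φ2] = [18, 35]
r4 m[cld→φ3] = [21, 35]
r4 m[cld→φ5] = [19, 31]
r4 m[cld→φ6] = [20, 33]
r4 m[cld→φ7] = [20, 36]
r4 m[sprk→φ1] = [0, 0]
r4 m[slip→φ4] = [0, 0]
r4 m[wind→φ2] = [2, 3]
r4 m[wind→φ4] = [8, 6]
r4 m[ice→φ3] = [0, 0]
r4 m[snow→φ0] = [19, 10]
r4 m[snow→φ1] = [21, 16]
r4 m[snow→φ8] = [17, 18]
r4 m[snow→φ9] = [18, 10]
r5 m[φ0→cld] = [14, 14]
r5 m[φ0→snow] = [9, 11]
r5 m[φ1→sprk] = [18, 22]
r5 m[φ1→snow] = [4, 2]
r5 m[φ2→cld] = [3, 4]
r5 m[φ2→wind] = [20, 18]
r5 m[φ3→cld] = [0, 4]
r5 m[φ3→ice] = [28, 21]
r5 m[φ4→slip] = [9, 9]
r5 m[φ4→wind] = [2, 3]
r5 m[φ5→cld] = [2, 8]
r5 m[φ6→cld] = [1, 6]
r5 m[φ7→cld] = [1, 3]
r5 m[φ8→snow] = [8, 0]
r5 m[φ9→snow] = [7, 8]
r5 m[cld→φ0] = [7, 25]
r5 m[cld→φ2] = [18, 35]
r5 m[cld→φ3] = [21, 35]
r5 m[cld→φ5] = [19, 31]
r5 m[cld→φ6] = [20, 33]
r5 m[cld→φ7] = [20, 36]
r5 m[sprk→φ1] = [0, 0]
r5 m[slip→φ4] = [0, 0]
r5 m[wind→φ2] = [2, 3]
r5 m[wind→φ4] = [8, 6]
r5 m[ice→φ3] = [0, 0]
r5 m[snow→φ0] = [19, 10]
r5 m[snow→φ1] = [21, 16]
r5 m[snow→φ8] = [17, 18]
r5 m[snow→φ9] = [18, 10]
r6 m[φ0→cld] = [14, 14]
r6 m[φ0→snow] = [9, 11]
r6 m[φ1→sprk] = [18, 22]
r6 m[φ1→snow] = [4, 2]
r6 m[φ2→cld] = [3, 4]
r6 m[φ2→wind] = [20, 18]
r6 m[φ3→cld] = [0, 4]
r6 m[φ3→ice] = [28, 21]
r6 m[φ4→slip] = [9, 9]
r6 m[φ4→wind] = [2, 3]
r6 m[φ5→cld] = [2, 8]
r6 m[φ6→cld] = [1, 6]
r6 m[φ7→cld] = [1, 3]
r6 m[φ8→snow] = [8, 0]
r6 m[φ9→snow] = [7, 8]
r6 m[cld→φ0] = [7, 25]
r6 m[cld→φ2] = [18, 35]
r6 m[cld→φ3] = [21, 35]
r6 m[cld→φ5] = [19, 31]
r6 m[cld→φ6] = [20, 33]
r6 m[cld→φ7] = [20, 36]
r6 m[sprk→φ1] = [0, 0]
r6 m[slip→φ4] = [0, 0]
r6 m[wind→φ2] = [2, 3]
r6 m[wind→φ4] = [20, 18]
r6 m[ice→φ3] = [0, 0]
r6 m[snow→φ0] = [19, 10]
r6 m[snow→φ1] = [24, 19]
r6 m[snow→φ8] = [20, 21]
r6 m[snow→φ9] = [21, 13]
r7 m[φ0→cld] = [14, 14]
r7 m[φ0→snow] = [9, 11]
r7 m[φ1→sprk] = [21, 25]
r7 m[φ1→snow] = [4, 2]
r7 m[φ2→cld] = [3, 4]
r7 m[φ2→wind] = [20, 18]
r7 m[φ3→cld] = [0, 4]
r7 m[φ3→ice] = [28, 21]
r7 m[φ4→slip] = [21, 21]
r7 m[φ4→wind] = [2, 3]
r7 m[φ5→cld] = [2, 8]
r7 m[φ6→cld] = [1, 6]
r7 m[φ7→cld] = [1, 3]
r7 m[φ8→snow] = [8, 0]
r7 m[φ9→snow] = [7, 8]
r7 m[cld→φ0] = [7, 25]
r7 m[cld→φ2] = [18, 35]
r7 m[cld→φ3] = [21, 35]
r7 m[cld→φ5] = [19, 31]
r7 m[cld→φ6] = [20, 33]
r7 m[cld→φ7] = [20, 36]
r7 m[sprk→φ1] = [0, 0]
r7 m[slip→φ4] = [0, 0]
r7 m[wind→φ2] = [2, 3]
r7 m[wind→φ4] = [20, 18]
r7 m[ice→φ3] = [0, 0]
r7 m[snow→φ0] = [19, 10]
r7 m[snow→φ1] = [24, 19]
r7 m[snow→φ8] = [20, 21]
r7 m[snow→φ9] = [21, 13]
r8 m[φ0→cld] = [14, 14]
r8 m[φ0→snow] = [9, 11]
r8 m[φ1→sprk] = [21, 25]
r8 m[φ1→snow] = [4, 2]
r8 m[φ2→cld] = [3, 4]
r8 m[φ2→wind] = [20, 18]
r8 m[φ3→cld] = [0, 4]
r8 m[φ3→ice] = [28, 21]
r8 m[φ4→slip] = [21, 21]
r8 m[φ4→wind] = [2, 3]
r8 m[φ5→cld] = [2, 8]
r8 m[φ6→cld] = [1, 6]
r8 m[φ7→cld] = [1, 3]
r8 m[φ8→snow] = [8, 0]
r8 m[φ9→snow] = [7, 8]
r8 m[cld→φ0] = [7, 25]
r8 m[cld→φ2] = [18, 35]
r8 m[cld→φ3] = [21, 35]
r8 m[cld→φ5] = [19, 31]
r8 m[cld→φ6] = [20, 33]
r8 m[cld→φ7] = [20, 36]
r8 m[sprk→φ1] = [0, 0]
r8 m[slip→φ4] = [0, 0]
r8 m[wind→φ2] = [2, 3]
r8 m[wind→φ4] = [20, 18]
r8 m[ice→φ3] = [0, 0]
r8 m[snow→φ0] = [19, 10]
r8 m[snow→φ1] = [24, 19]
r8 m[snow→φ8] = [20, 21]
r8 m[snow→φ9] = [21, 13]
fixed point reached at round 8
traceback from cld: (cld=0, sprk=0, slip=0, wind=1, ice=1, snow=1), score=21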